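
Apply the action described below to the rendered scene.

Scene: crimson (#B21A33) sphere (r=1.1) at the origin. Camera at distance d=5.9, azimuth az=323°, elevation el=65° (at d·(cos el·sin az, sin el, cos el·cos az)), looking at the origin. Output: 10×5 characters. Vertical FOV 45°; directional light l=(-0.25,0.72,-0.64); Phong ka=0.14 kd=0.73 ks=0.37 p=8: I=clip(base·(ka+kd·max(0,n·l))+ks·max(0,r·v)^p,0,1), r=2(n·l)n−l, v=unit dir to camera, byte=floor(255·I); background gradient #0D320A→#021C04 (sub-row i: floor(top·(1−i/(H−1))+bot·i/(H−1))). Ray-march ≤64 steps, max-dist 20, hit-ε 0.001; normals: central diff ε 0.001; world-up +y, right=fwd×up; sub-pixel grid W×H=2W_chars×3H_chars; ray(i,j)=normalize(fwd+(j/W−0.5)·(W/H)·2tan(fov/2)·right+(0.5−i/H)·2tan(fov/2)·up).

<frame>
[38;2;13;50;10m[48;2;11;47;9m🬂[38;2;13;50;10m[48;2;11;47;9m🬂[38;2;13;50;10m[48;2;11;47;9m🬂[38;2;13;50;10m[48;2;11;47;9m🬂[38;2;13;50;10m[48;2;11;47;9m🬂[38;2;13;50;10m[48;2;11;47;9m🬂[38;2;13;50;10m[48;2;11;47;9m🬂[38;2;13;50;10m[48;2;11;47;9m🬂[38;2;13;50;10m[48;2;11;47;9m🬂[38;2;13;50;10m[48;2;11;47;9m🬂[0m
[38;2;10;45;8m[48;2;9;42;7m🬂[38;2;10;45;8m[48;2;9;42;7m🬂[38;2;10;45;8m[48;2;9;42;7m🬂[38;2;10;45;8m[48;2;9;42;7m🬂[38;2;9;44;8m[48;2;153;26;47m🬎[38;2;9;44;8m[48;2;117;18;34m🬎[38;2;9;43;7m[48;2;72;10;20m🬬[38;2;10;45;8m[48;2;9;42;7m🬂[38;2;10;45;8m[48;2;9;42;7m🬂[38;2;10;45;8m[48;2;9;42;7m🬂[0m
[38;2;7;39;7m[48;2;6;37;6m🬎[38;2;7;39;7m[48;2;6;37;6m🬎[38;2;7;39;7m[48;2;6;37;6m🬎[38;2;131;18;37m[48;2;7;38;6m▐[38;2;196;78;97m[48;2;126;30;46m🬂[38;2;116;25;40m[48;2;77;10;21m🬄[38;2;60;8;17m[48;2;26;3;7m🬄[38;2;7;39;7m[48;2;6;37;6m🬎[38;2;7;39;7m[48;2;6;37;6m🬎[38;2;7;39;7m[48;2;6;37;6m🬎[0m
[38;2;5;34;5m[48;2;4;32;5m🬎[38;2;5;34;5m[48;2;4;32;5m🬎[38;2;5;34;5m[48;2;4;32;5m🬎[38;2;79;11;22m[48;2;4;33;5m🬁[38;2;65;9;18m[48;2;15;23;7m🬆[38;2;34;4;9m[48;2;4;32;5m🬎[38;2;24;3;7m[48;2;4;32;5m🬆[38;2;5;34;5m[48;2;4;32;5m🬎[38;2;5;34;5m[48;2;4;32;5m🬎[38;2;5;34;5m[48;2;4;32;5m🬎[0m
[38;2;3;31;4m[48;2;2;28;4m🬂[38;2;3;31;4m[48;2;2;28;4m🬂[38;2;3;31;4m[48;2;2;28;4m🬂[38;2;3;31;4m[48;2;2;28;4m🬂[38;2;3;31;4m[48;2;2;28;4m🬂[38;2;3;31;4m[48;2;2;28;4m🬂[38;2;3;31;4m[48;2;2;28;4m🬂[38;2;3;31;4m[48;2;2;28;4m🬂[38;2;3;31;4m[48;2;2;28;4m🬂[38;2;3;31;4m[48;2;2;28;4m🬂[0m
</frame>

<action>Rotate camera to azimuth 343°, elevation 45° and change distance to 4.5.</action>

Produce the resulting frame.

<frame>
[38;2;13;50;10m[48;2;11;47;9m🬂[38;2;13;50;10m[48;2;11;47;9m🬂[38;2;13;50;10m[48;2;11;47;9m🬂[38;2;13;50;10m[48;2;11;47;9m🬂[38;2;13;50;10m[48;2;11;47;9m🬂[38;2;13;50;10m[48;2;11;47;9m🬂[38;2;13;50;10m[48;2;11;47;9m🬂[38;2;13;50;10m[48;2;11;47;9m🬂[38;2;13;50;10m[48;2;11;47;9m🬂[38;2;13;50;10m[48;2;11;47;9m🬂[0m
[38;2;10;45;8m[48;2;9;42;7m🬂[38;2;10;45;8m[48;2;9;42;7m🬂[38;2;10;45;8m[48;2;9;42;7m🬂[38;2;9;43;7m[48;2;141;37;54m🬝[38;2;10;45;8m[48;2;173;73;90m🬂[38;2;47;30;17m[48;2;126;32;47m🬠[38;2;73;10;21m[48;2;9;44;8m🬱[38;2;10;45;8m[48;2;9;42;7m🬂[38;2;10;45;8m[48;2;9;42;7m🬂[38;2;10;45;8m[48;2;9;42;7m🬂[0m
[38;2;7;39;7m[48;2;6;37;6m🬎[38;2;7;39;7m[48;2;6;37;6m🬎[38;2;7;39;7m[48;2;6;37;6m🬎[38;2;112;22;37m[48;2;73;10;20m🬂[38;2;99;26;38m[48;2;54;8;15m🬂[38;2;61;9;17m[48;2;32;4;9m🬆[38;2;44;6;12m[48;2;25;3;7m🬂[38;2;24;3;7m[48;2;7;38;6m▌[38;2;7;39;7m[48;2;6;37;6m🬎[38;2;7;39;7m[48;2;6;37;6m🬎[0m
[38;2;5;34;5m[48;2;4;32;5m🬎[38;2;5;34;5m[48;2;4;32;5m🬎[38;2;5;34;5m[48;2;4;32;5m🬎[38;2;34;4;9m[48;2;4;32;5m🬊[38;2;28;4;8m[48;2;24;3;7m🬀[38;2;24;3;7m[48;2;24;3;7m [38;2;24;3;7m[48;2;4;32;5m🬝[38;2;24;3;7m[48;2;4;33;5m🬀[38;2;5;34;5m[48;2;4;32;5m🬎[38;2;5;34;5m[48;2;4;32;5m🬎[0m
[38;2;3;31;4m[48;2;2;28;4m🬂[38;2;3;31;4m[48;2;2;28;4m🬂[38;2;3;31;4m[48;2;2;28;4m🬂[38;2;3;31;4m[48;2;2;28;4m🬂[38;2;3;31;4m[48;2;2;28;4m🬂[38;2;24;3;7m[48;2;2;29;4m🬀[38;2;3;31;4m[48;2;2;28;4m🬂[38;2;3;31;4m[48;2;2;28;4m🬂[38;2;3;31;4m[48;2;2;28;4m🬂[38;2;3;31;4m[48;2;2;28;4m🬂[0m
</frame>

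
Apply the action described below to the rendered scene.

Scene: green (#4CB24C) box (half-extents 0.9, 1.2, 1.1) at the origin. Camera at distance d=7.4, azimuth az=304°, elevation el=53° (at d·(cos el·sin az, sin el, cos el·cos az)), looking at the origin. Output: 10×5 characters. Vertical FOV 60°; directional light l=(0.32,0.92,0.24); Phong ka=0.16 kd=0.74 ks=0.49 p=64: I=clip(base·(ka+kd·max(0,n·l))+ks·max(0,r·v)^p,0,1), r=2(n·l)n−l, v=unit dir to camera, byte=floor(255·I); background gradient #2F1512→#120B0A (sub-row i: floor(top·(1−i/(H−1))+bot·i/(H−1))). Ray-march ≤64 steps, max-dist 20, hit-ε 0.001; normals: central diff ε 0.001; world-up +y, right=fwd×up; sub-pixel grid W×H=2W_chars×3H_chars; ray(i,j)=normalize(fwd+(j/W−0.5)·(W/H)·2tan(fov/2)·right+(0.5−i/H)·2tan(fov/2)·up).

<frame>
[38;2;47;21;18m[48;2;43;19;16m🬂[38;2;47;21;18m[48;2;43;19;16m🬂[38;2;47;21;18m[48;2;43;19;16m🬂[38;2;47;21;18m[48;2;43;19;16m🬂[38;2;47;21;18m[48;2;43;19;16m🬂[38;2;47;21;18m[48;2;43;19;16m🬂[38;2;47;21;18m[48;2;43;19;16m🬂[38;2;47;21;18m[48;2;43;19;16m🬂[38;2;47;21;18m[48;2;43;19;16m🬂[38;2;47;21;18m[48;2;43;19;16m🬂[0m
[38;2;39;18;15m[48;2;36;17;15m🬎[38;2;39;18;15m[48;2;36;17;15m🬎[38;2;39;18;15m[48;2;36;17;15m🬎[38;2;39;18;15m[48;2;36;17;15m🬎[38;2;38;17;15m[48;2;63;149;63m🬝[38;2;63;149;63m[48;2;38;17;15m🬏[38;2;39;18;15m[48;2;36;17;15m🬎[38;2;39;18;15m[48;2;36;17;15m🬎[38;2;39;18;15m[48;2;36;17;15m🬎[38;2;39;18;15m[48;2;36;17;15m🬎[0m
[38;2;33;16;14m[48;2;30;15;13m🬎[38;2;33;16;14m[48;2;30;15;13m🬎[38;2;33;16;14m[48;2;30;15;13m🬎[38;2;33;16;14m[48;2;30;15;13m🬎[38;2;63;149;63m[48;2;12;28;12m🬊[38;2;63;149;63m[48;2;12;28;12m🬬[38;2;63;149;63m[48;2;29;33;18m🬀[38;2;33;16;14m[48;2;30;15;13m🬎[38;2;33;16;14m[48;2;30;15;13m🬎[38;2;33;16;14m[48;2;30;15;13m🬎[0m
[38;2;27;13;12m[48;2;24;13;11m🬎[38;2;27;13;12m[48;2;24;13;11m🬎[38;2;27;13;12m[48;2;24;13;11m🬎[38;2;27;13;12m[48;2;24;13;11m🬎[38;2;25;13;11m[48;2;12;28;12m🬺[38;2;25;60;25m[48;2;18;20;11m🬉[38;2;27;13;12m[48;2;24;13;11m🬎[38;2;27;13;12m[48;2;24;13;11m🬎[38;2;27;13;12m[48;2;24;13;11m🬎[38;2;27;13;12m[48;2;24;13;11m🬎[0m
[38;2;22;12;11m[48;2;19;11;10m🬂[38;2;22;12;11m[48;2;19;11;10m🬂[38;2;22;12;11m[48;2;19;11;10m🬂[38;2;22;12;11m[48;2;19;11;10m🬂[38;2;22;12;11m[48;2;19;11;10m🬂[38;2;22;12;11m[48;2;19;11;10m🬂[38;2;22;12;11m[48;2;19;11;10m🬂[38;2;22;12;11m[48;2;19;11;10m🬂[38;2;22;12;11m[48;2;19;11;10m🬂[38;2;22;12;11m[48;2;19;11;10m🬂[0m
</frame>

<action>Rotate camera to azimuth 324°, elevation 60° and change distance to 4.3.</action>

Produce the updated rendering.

<frame>
[38;2;47;21;18m[48;2;43;19;16m🬂[38;2;47;21;18m[48;2;43;19;16m🬂[38;2;47;21;18m[48;2;43;19;16m🬂[38;2;47;21;18m[48;2;43;19;16m🬂[38;2;47;21;18m[48;2;43;19;16m🬂[38;2;63;149;63m[48;2;44;20;17m🬏[38;2;47;21;18m[48;2;43;19;16m🬂[38;2;47;21;18m[48;2;43;19;16m🬂[38;2;47;21;18m[48;2;43;19;16m🬂[38;2;47;21;18m[48;2;43;19;16m🬂[0m
[38;2;39;18;15m[48;2;36;17;15m🬎[38;2;39;18;15m[48;2;36;17;15m🬎[38;2;63;149;63m[48;2;38;17;15m🬇[38;2;40;18;16m[48;2;63;149;63m🬂[38;2;63;149;63m[48;2;63;149;63m [38;2;63;149;63m[48;2;63;149;63m [38;2;40;18;16m[48;2;63;149;63m🬂[38;2;63;149;63m[48;2;38;17;15m🬏[38;2;39;18;15m[48;2;36;17;15m🬎[38;2;39;18;15m[48;2;36;17;15m🬎[0m
[38;2;33;16;14m[48;2;30;15;13m🬎[38;2;33;16;14m[48;2;30;15;13m🬎[38;2;33;16;14m[48;2;30;15;13m🬎[38;2;63;149;63m[48;2;21;21;12m🬉[38;2;63;149;63m[48;2;63;149;63m [38;2;63;149;63m[48;2;63;149;63m [38;2;63;149;63m[48;2;63;149;63m [38;2;63;149;63m[48;2;26;45;21m🬆[38;2;33;16;14m[48;2;30;15;13m🬎[38;2;33;16;14m[48;2;30;15;13m🬎[0m
[38;2;27;13;12m[48;2;24;13;11m🬎[38;2;27;13;12m[48;2;24;13;11m🬎[38;2;27;13;12m[48;2;24;13;11m🬎[38;2;27;13;12m[48;2;24;13;11m🬎[38;2;63;149;63m[48;2;17;22;11m🬁[38;2;63;149;63m[48;2;25;60;25m🬆[38;2;25;60;25m[48;2;24;13;11m🬎[38;2;27;13;12m[48;2;24;13;11m🬎[38;2;27;13;12m[48;2;24;13;11m🬎[38;2;27;13;12m[48;2;24;13;11m🬎[0m
[38;2;22;12;11m[48;2;19;11;10m🬂[38;2;22;12;11m[48;2;19;11;10m🬂[38;2;22;12;11m[48;2;19;11;10m🬂[38;2;22;12;11m[48;2;19;11;10m🬂[38;2;22;12;11m[48;2;19;11;10m🬂[38;2;25;60;25m[48;2;19;11;10m🬀[38;2;22;12;11m[48;2;19;11;10m🬂[38;2;22;12;11m[48;2;19;11;10m🬂[38;2;22;12;11m[48;2;19;11;10m🬂[38;2;22;12;11m[48;2;19;11;10m🬂[0m
</frame>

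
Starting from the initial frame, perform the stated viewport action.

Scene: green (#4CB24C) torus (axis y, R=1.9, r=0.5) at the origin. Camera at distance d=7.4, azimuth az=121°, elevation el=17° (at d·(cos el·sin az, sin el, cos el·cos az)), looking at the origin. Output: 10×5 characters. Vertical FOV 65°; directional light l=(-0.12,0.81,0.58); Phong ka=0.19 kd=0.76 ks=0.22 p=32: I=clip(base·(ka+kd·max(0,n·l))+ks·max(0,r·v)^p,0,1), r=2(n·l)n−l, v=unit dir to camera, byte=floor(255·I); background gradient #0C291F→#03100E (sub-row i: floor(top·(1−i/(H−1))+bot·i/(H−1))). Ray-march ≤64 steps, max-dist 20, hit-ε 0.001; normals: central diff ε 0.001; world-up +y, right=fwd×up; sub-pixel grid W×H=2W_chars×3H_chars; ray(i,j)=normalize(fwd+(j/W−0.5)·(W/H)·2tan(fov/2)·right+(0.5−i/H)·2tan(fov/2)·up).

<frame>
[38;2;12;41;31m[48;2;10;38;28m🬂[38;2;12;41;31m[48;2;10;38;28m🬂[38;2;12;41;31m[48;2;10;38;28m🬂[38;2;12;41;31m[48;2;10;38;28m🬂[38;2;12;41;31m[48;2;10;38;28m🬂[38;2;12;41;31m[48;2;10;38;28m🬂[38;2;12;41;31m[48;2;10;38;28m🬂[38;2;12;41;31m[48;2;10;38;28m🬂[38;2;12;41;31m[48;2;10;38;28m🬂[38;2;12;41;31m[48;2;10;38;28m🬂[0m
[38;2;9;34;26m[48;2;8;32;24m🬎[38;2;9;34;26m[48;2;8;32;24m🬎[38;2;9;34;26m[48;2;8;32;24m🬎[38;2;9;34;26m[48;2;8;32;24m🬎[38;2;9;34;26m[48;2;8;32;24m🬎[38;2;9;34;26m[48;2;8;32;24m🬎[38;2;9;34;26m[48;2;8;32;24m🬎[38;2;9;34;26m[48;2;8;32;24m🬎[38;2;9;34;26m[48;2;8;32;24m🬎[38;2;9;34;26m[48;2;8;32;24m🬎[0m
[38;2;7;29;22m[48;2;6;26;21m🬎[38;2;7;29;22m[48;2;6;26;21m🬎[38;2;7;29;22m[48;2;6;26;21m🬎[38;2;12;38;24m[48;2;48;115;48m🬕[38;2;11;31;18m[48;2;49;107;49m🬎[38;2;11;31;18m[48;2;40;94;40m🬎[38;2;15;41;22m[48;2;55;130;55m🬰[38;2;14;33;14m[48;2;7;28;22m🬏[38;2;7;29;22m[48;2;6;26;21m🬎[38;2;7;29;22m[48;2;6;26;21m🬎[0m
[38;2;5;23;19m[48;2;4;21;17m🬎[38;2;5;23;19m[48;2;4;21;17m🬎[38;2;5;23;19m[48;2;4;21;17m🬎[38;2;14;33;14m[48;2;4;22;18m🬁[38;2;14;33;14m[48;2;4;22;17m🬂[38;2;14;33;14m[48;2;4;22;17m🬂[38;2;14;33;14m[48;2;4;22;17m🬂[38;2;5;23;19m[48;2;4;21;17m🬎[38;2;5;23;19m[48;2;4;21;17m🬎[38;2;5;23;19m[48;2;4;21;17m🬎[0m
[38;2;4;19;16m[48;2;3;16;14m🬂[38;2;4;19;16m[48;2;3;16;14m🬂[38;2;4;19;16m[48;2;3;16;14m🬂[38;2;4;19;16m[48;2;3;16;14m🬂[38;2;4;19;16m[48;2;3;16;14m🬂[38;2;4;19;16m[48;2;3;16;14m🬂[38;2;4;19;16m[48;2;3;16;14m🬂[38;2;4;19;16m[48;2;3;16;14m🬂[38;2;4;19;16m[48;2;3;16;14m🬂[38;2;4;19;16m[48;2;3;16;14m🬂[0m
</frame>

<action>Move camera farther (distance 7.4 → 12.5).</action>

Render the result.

<frame>
[38;2;12;41;31m[48;2;10;38;28m🬂[38;2;12;41;31m[48;2;10;38;28m🬂[38;2;12;41;31m[48;2;10;38;28m🬂[38;2;12;41;31m[48;2;10;38;28m🬂[38;2;12;41;31m[48;2;10;38;28m🬂[38;2;12;41;31m[48;2;10;38;28m🬂[38;2;12;41;31m[48;2;10;38;28m🬂[38;2;12;41;31m[48;2;10;38;28m🬂[38;2;12;41;31m[48;2;10;38;28m🬂[38;2;12;41;31m[48;2;10;38;28m🬂[0m
[38;2;9;34;26m[48;2;8;32;24m🬎[38;2;9;34;26m[48;2;8;32;24m🬎[38;2;9;34;26m[48;2;8;32;24m🬎[38;2;9;34;26m[48;2;8;32;24m🬎[38;2;9;34;26m[48;2;8;32;24m🬎[38;2;9;34;26m[48;2;8;32;24m🬎[38;2;9;34;26m[48;2;8;32;24m🬎[38;2;9;34;26m[48;2;8;32;24m🬎[38;2;9;34;26m[48;2;8;32;24m🬎[38;2;9;34;26m[48;2;8;32;24m🬎[0m
[38;2;7;29;22m[48;2;6;26;21m🬎[38;2;7;29;22m[48;2;6;26;21m🬎[38;2;7;29;22m[48;2;6;26;21m🬎[38;2;7;29;22m[48;2;6;26;21m🬎[38;2;10;31;19m[48;2;22;53;22m🬝[38;2;12;34;18m[48;2;47;107;47m🬴[38;2;14;33;14m[48;2;7;28;22m🬏[38;2;7;29;22m[48;2;6;26;21m🬎[38;2;7;29;22m[48;2;6;26;21m🬎[38;2;7;29;22m[48;2;6;26;21m🬎[0m
[38;2;5;23;19m[48;2;4;21;17m🬎[38;2;5;23;19m[48;2;4;21;17m🬎[38;2;5;23;19m[48;2;4;21;17m🬎[38;2;5;23;19m[48;2;4;21;17m🬎[38;2;5;23;19m[48;2;4;21;17m🬎[38;2;5;23;19m[48;2;4;21;17m🬎[38;2;5;23;19m[48;2;4;21;17m🬎[38;2;5;23;19m[48;2;4;21;17m🬎[38;2;5;23;19m[48;2;4;21;17m🬎[38;2;5;23;19m[48;2;4;21;17m🬎[0m
[38;2;4;19;16m[48;2;3;16;14m🬂[38;2;4;19;16m[48;2;3;16;14m🬂[38;2;4;19;16m[48;2;3;16;14m🬂[38;2;4;19;16m[48;2;3;16;14m🬂[38;2;4;19;16m[48;2;3;16;14m🬂[38;2;4;19;16m[48;2;3;16;14m🬂[38;2;4;19;16m[48;2;3;16;14m🬂[38;2;4;19;16m[48;2;3;16;14m🬂[38;2;4;19;16m[48;2;3;16;14m🬂[38;2;4;19;16m[48;2;3;16;14m🬂[0m
</frame>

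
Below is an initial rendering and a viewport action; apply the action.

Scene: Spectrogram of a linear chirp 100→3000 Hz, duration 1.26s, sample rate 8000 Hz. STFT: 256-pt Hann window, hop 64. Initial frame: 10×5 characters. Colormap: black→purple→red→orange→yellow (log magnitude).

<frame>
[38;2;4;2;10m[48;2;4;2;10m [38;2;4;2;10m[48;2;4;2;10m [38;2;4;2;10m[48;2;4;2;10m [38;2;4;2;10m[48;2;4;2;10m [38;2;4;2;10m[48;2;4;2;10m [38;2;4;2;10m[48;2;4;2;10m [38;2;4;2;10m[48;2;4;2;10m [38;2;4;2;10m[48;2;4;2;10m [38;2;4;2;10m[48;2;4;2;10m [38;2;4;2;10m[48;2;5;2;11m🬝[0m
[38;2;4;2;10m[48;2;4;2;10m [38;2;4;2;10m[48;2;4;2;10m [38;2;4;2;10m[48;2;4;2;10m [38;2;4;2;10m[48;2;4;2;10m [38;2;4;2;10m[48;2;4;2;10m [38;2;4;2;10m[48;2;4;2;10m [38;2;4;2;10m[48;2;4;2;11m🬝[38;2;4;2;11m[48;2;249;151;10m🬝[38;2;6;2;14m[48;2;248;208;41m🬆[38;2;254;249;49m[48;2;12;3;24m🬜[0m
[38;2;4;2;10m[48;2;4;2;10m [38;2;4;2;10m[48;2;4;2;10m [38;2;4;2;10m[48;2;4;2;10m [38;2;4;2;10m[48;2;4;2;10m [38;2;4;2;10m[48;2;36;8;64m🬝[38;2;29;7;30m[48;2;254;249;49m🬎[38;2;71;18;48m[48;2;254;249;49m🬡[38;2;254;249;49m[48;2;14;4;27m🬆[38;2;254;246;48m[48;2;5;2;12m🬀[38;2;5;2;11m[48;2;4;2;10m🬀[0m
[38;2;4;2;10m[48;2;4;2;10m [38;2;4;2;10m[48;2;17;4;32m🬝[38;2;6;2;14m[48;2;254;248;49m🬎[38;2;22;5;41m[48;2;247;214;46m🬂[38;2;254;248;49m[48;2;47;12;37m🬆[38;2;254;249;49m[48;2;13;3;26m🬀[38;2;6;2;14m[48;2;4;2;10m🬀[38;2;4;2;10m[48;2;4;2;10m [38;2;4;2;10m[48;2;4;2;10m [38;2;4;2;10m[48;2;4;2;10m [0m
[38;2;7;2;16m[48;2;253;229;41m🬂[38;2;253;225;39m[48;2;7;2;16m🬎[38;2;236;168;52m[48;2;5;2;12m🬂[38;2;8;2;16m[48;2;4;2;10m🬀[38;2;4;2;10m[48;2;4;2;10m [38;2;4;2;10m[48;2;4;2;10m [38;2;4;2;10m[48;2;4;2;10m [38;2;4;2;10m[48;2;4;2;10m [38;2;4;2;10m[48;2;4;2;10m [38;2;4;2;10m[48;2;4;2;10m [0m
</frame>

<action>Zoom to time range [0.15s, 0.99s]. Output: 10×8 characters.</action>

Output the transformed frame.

<frame>
[38;2;4;2;10m[48;2;4;2;10m [38;2;4;2;10m[48;2;4;2;10m [38;2;4;2;10m[48;2;4;2;10m [38;2;4;2;10m[48;2;4;2;10m [38;2;4;2;10m[48;2;4;2;10m [38;2;4;2;10m[48;2;4;2;10m [38;2;4;2;10m[48;2;4;2;10m [38;2;4;2;10m[48;2;4;2;10m [38;2;4;2;10m[48;2;4;2;10m [38;2;4;2;10m[48;2;4;2;10m [0m
[38;2;4;2;10m[48;2;4;2;10m [38;2;4;2;10m[48;2;4;2;10m [38;2;4;2;10m[48;2;4;2;10m [38;2;4;2;10m[48;2;4;2;10m [38;2;4;2;10m[48;2;4;2;10m [38;2;4;2;10m[48;2;4;2;10m [38;2;4;2;10m[48;2;4;2;10m [38;2;4;2;10m[48;2;4;2;10m [38;2;4;2;10m[48;2;4;2;10m [38;2;4;2;10m[48;2;4;2;10m [0m
[38;2;4;2;10m[48;2;4;2;10m [38;2;4;2;10m[48;2;4;2;10m [38;2;4;2;10m[48;2;4;2;10m [38;2;4;2;10m[48;2;4;2;10m [38;2;4;2;10m[48;2;4;2;10m [38;2;4;2;10m[48;2;4;2;10m [38;2;4;2;10m[48;2;4;2;10m [38;2;4;2;10m[48;2;4;2;10m [38;2;4;2;10m[48;2;4;2;10m [38;2;4;2;10m[48;2;10;3;20m🬝[0m
[38;2;4;2;10m[48;2;4;2;10m [38;2;4;2;10m[48;2;4;2;10m [38;2;4;2;10m[48;2;4;2;10m [38;2;4;2;10m[48;2;4;2;10m [38;2;4;2;10m[48;2;4;2;10m [38;2;4;2;10m[48;2;4;2;10m [38;2;4;2;10m[48;2;5;2;12m🬝[38;2;5;2;12m[48;2;200;53;78m🬝[38;2;50;13;31m[48;2;254;249;49m🬎[38;2;79;20;59m[48;2;253;242;46m🬟[0m
[38;2;4;2;10m[48;2;4;2;10m [38;2;4;2;10m[48;2;4;2;10m [38;2;4;2;10m[48;2;4;2;10m [38;2;4;2;10m[48;2;5;2;11m🬝[38;2;4;2;11m[48;2;28;7;50m🬝[38;2;9;3;19m[48;2;254;233;43m🬎[38;2;28;6;50m[48;2;253;231;42m🬂[38;2;247;213;46m[48;2;18;4;34m🬎[38;2;254;248;49m[48;2;30;8;30m🬀[38;2;11;3;22m[48;2;4;2;10m🬀[0m
[38;2;4;2;10m[48;2;4;2;10m [38;2;4;2;10m[48;2;11;3;22m🬝[38;2;31;8;27m[48;2;254;249;49m🬝[38;2;44;11;43m[48;2;254;248;49m🬆[38;2;238;181;53m[48;2;11;3;21m🬝[38;2;253;230;41m[48;2;17;4;32m🬂[38;2;25;6;46m[48;2;4;2;11m🬀[38;2;5;2;11m[48;2;4;2;10m🬀[38;2;4;2;10m[48;2;4;2;10m [38;2;4;2;10m[48;2;4;2;10m [0m
[38;2;10;3;20m[48;2;252;219;36m🬆[38;2;39;9;69m[48;2;254;245;47m🬟[38;2;252;221;38m[48;2;10;3;20m🬆[38;2;191;49;80m[48;2;5;2;12m🬀[38;2;5;2;12m[48;2;4;2;10m🬀[38;2;4;2;10m[48;2;4;2;10m [38;2;4;2;10m[48;2;4;2;10m [38;2;4;2;10m[48;2;4;2;10m [38;2;4;2;10m[48;2;4;2;10m [38;2;4;2;10m[48;2;4;2;10m [0m
[38;2;254;240;46m[48;2;12;3;24m🬀[38;2;7;2;16m[48;2;4;2;10m🬀[38;2;4;2;10m[48;2;4;2;10m [38;2;4;2;10m[48;2;4;2;10m [38;2;4;2;10m[48;2;4;2;10m [38;2;4;2;10m[48;2;4;2;10m [38;2;4;2;10m[48;2;4;2;10m [38;2;4;2;10m[48;2;4;2;10m [38;2;4;2;10m[48;2;4;2;10m [38;2;4;2;10m[48;2;4;2;10m [0m
</frame>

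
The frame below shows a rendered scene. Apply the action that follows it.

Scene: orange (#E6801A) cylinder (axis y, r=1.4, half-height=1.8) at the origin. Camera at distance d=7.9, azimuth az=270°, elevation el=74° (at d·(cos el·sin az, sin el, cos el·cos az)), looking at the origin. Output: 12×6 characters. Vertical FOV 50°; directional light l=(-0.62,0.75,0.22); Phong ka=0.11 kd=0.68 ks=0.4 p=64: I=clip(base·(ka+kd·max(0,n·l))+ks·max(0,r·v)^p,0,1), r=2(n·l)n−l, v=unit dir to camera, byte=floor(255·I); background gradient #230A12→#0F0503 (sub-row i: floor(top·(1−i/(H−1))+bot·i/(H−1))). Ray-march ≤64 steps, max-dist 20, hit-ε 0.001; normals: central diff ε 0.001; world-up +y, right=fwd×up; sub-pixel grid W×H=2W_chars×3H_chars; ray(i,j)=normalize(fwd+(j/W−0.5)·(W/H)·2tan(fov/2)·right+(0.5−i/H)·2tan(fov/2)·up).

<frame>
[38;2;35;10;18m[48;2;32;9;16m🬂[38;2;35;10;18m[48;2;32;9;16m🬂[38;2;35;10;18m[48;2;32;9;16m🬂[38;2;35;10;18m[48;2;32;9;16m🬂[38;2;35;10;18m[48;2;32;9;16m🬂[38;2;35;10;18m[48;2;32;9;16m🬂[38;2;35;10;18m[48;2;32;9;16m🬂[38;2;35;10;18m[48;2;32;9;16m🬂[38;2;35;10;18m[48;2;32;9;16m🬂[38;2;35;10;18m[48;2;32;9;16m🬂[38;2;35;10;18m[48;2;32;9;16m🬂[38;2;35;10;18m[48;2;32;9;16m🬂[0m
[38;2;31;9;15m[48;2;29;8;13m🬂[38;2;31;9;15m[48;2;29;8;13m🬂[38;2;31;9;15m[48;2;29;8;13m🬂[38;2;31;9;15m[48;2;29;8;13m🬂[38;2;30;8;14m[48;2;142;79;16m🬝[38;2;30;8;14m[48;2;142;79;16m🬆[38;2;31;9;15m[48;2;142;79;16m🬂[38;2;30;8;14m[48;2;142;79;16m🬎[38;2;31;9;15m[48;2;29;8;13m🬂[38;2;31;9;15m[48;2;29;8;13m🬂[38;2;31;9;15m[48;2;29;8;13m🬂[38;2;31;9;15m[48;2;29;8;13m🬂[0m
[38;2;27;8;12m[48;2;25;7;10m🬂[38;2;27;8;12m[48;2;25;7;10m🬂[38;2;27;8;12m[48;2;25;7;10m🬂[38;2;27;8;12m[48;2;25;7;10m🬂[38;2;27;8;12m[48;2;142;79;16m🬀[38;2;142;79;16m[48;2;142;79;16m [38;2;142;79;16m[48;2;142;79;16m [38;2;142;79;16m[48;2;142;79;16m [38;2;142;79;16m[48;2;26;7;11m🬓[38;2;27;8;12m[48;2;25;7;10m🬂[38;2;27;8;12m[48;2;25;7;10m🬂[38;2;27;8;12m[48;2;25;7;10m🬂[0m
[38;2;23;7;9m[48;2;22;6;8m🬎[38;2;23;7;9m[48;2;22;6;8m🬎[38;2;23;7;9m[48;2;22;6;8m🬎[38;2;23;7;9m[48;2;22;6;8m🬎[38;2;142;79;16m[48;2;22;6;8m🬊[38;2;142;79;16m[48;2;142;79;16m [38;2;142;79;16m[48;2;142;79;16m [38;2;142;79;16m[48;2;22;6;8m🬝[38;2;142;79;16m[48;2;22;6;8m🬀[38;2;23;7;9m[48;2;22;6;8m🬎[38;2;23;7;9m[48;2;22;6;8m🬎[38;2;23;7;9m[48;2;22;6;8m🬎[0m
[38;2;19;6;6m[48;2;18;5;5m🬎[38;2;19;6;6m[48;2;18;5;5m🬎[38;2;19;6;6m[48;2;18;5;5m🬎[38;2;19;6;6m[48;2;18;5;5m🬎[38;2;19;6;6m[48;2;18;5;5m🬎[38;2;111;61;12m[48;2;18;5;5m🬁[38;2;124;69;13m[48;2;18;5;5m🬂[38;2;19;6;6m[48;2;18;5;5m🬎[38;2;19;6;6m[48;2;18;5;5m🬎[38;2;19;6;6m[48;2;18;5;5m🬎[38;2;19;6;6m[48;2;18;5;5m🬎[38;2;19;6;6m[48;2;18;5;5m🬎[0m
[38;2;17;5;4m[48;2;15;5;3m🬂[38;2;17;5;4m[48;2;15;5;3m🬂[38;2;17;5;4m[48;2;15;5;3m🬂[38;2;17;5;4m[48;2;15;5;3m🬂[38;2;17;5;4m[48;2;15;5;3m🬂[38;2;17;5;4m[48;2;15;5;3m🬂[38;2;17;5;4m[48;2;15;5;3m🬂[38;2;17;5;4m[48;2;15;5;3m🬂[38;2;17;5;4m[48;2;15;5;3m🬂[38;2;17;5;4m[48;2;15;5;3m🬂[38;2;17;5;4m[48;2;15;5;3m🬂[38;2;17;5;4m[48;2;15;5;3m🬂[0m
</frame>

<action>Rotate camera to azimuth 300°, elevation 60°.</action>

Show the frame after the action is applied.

<frame>
[38;2;35;10;18m[48;2;32;9;16m🬂[38;2;35;10;18m[48;2;32;9;16m🬂[38;2;35;10;18m[48;2;32;9;16m🬂[38;2;35;10;18m[48;2;32;9;16m🬂[38;2;35;10;18m[48;2;32;9;16m🬂[38;2;35;10;18m[48;2;32;9;16m🬂[38;2;35;10;18m[48;2;32;9;16m🬂[38;2;35;10;18m[48;2;32;9;16m🬂[38;2;35;10;18m[48;2;32;9;16m🬂[38;2;35;10;18m[48;2;32;9;16m🬂[38;2;35;10;18m[48;2;32;9;16m🬂[38;2;35;10;18m[48;2;32;9;16m🬂[0m
[38;2;31;9;15m[48;2;29;8;13m🬂[38;2;31;9;15m[48;2;29;8;13m🬂[38;2;31;9;15m[48;2;29;8;13m🬂[38;2;31;9;15m[48;2;29;8;13m🬂[38;2;30;8;14m[48;2;142;79;16m🬝[38;2;31;9;15m[48;2;142;79;16m🬂[38;2;31;9;15m[48;2;142;79;16m🬂[38;2;142;79;16m[48;2;30;8;14m🬱[38;2;31;9;15m[48;2;29;8;13m🬂[38;2;31;9;15m[48;2;29;8;13m🬂[38;2;31;9;15m[48;2;29;8;13m🬂[38;2;31;9;15m[48;2;29;8;13m🬂[0m
[38;2;27;8;12m[48;2;25;7;10m🬂[38;2;27;8;12m[48;2;25;7;10m🬂[38;2;27;8;12m[48;2;25;7;10m🬂[38;2;27;8;12m[48;2;25;7;10m🬂[38;2;142;79;16m[48;2;25;7;10m🬬[38;2;142;79;16m[48;2;142;79;16m [38;2;142;79;16m[48;2;142;79;16m [38;2;142;79;16m[48;2;142;79;16m [38;2;142;79;16m[48;2;25;7;10m🬄[38;2;27;8;12m[48;2;25;7;10m🬂[38;2;27;8;12m[48;2;25;7;10m🬂[38;2;27;8;12m[48;2;25;7;10m🬂[0m
[38;2;23;7;9m[48;2;22;6;8m🬎[38;2;23;7;9m[48;2;22;6;8m🬎[38;2;23;7;9m[48;2;22;6;8m🬎[38;2;23;7;9m[48;2;22;6;8m🬎[38;2;125;69;14m[48;2;22;6;8m🬉[38;2;142;79;16m[48;2;125;69;13m🬂[38;2;142;79;16m[48;2;121;67;13m🬆[38;2;124;68;13m[48;2;51;25;8m🬕[38;2;23;7;9m[48;2;22;6;8m🬎[38;2;23;7;9m[48;2;22;6;8m🬎[38;2;23;7;9m[48;2;22;6;8m🬎[38;2;23;7;9m[48;2;22;6;8m🬎[0m
[38;2;19;6;6m[48;2;18;5;5m🬎[38;2;19;6;6m[48;2;18;5;5m🬎[38;2;19;6;6m[48;2;18;5;5m🬎[38;2;19;6;6m[48;2;18;5;5m🬎[38;2;19;6;6m[48;2;18;5;5m🬎[38;2;124;69;13m[48;2;18;5;5m🬊[38;2;121;67;13m[48;2;18;5;5m🬎[38;2;98;54;11m[48;2;18;5;5m🬀[38;2;19;6;6m[48;2;18;5;5m🬎[38;2;19;6;6m[48;2;18;5;5m🬎[38;2;19;6;6m[48;2;18;5;5m🬎[38;2;19;6;6m[48;2;18;5;5m🬎[0m
[38;2;17;5;4m[48;2;15;5;3m🬂[38;2;17;5;4m[48;2;15;5;3m🬂[38;2;17;5;4m[48;2;15;5;3m🬂[38;2;17;5;4m[48;2;15;5;3m🬂[38;2;17;5;4m[48;2;15;5;3m🬂[38;2;17;5;4m[48;2;15;5;3m🬂[38;2;17;5;4m[48;2;15;5;3m🬂[38;2;17;5;4m[48;2;15;5;3m🬂[38;2;17;5;4m[48;2;15;5;3m🬂[38;2;17;5;4m[48;2;15;5;3m🬂[38;2;17;5;4m[48;2;15;5;3m🬂[38;2;17;5;4m[48;2;15;5;3m🬂[0m
</frame>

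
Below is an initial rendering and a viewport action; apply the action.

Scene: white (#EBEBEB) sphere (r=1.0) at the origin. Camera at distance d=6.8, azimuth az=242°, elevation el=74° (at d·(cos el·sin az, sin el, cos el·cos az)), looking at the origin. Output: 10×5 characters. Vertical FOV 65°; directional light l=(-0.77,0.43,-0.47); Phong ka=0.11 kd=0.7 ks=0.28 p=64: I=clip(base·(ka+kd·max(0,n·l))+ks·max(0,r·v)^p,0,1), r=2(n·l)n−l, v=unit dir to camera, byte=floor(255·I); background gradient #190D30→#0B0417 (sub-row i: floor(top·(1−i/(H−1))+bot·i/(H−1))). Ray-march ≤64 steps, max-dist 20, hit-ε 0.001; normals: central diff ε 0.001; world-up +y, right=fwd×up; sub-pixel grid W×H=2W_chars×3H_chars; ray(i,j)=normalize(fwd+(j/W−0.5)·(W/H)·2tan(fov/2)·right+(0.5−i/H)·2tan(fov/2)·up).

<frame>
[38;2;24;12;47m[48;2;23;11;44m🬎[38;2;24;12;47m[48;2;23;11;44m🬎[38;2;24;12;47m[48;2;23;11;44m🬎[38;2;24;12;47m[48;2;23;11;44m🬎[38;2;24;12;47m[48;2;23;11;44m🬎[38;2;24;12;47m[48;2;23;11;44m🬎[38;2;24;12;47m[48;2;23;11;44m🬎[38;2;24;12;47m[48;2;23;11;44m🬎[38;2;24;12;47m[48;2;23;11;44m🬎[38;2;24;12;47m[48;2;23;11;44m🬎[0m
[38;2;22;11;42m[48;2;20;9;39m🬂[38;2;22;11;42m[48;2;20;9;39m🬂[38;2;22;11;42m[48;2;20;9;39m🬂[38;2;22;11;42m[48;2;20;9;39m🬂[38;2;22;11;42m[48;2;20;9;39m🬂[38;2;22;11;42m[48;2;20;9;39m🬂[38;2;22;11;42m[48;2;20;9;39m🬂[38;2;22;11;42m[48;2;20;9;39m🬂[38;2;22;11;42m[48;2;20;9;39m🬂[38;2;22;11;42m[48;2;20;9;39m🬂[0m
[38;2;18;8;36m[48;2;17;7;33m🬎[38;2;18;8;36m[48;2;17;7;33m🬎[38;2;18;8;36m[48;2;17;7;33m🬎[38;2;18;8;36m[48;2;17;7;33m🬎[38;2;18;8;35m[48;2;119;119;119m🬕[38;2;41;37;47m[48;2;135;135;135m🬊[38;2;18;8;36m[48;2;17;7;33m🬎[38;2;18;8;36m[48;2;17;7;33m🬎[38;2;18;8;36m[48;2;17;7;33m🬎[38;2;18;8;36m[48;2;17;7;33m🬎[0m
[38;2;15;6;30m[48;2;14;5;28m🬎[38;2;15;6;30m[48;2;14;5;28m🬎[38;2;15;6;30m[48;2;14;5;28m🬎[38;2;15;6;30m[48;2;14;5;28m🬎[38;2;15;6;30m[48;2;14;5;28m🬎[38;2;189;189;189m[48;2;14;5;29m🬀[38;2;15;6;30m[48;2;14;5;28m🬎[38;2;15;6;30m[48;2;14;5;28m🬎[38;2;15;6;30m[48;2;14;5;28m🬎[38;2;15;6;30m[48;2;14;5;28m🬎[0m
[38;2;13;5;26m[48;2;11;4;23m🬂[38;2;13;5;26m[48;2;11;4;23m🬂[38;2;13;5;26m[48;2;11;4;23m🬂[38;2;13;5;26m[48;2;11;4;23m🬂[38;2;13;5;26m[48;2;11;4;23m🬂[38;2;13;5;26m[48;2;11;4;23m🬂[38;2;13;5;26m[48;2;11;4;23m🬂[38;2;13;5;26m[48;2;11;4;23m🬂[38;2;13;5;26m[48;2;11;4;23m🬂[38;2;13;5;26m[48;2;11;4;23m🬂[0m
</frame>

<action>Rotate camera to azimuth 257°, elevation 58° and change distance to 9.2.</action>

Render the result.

<frame>
[38;2;24;12;47m[48;2;23;11;44m🬎[38;2;24;12;47m[48;2;23;11;44m🬎[38;2;24;12;47m[48;2;23;11;44m🬎[38;2;24;12;47m[48;2;23;11;44m🬎[38;2;24;12;47m[48;2;23;11;44m🬎[38;2;24;12;47m[48;2;23;11;44m🬎[38;2;24;12;47m[48;2;23;11;44m🬎[38;2;24;12;47m[48;2;23;11;44m🬎[38;2;24;12;47m[48;2;23;11;44m🬎[38;2;24;12;47m[48;2;23;11;44m🬎[0m
[38;2;22;11;42m[48;2;20;9;39m🬂[38;2;22;11;42m[48;2;20;9;39m🬂[38;2;22;11;42m[48;2;20;9;39m🬂[38;2;22;11;42m[48;2;20;9;39m🬂[38;2;22;11;42m[48;2;20;9;39m🬂[38;2;22;11;42m[48;2;20;9;39m🬂[38;2;22;11;42m[48;2;20;9;39m🬂[38;2;22;11;42m[48;2;20;9;39m🬂[38;2;22;11;42m[48;2;20;9;39m🬂[38;2;22;11;42m[48;2;20;9;39m🬂[0m
[38;2;18;8;36m[48;2;17;7;33m🬎[38;2;18;8;36m[48;2;17;7;33m🬎[38;2;18;8;36m[48;2;17;7;33m🬎[38;2;18;8;36m[48;2;17;7;33m🬎[38;2;18;8;35m[48;2;137;137;137m🬕[38;2;43;38;52m[48;2;152;152;152m🬨[38;2;18;8;36m[48;2;17;7;33m🬎[38;2;18;8;36m[48;2;17;7;33m🬎[38;2;18;8;36m[48;2;17;7;33m🬎[38;2;18;8;36m[48;2;17;7;33m🬎[0m
[38;2;15;6;30m[48;2;14;5;28m🬎[38;2;15;6;30m[48;2;14;5;28m🬎[38;2;15;6;30m[48;2;14;5;28m🬎[38;2;15;6;30m[48;2;14;5;28m🬎[38;2;15;6;30m[48;2;14;5;28m🬎[38;2;15;6;30m[48;2;14;5;28m🬎[38;2;15;6;30m[48;2;14;5;28m🬎[38;2;15;6;30m[48;2;14;5;28m🬎[38;2;15;6;30m[48;2;14;5;28m🬎[38;2;15;6;30m[48;2;14;5;28m🬎[0m
[38;2;13;5;26m[48;2;11;4;23m🬂[38;2;13;5;26m[48;2;11;4;23m🬂[38;2;13;5;26m[48;2;11;4;23m🬂[38;2;13;5;26m[48;2;11;4;23m🬂[38;2;13;5;26m[48;2;11;4;23m🬂[38;2;13;5;26m[48;2;11;4;23m🬂[38;2;13;5;26m[48;2;11;4;23m🬂[38;2;13;5;26m[48;2;11;4;23m🬂[38;2;13;5;26m[48;2;11;4;23m🬂[38;2;13;5;26m[48;2;11;4;23m🬂[0m
</frame>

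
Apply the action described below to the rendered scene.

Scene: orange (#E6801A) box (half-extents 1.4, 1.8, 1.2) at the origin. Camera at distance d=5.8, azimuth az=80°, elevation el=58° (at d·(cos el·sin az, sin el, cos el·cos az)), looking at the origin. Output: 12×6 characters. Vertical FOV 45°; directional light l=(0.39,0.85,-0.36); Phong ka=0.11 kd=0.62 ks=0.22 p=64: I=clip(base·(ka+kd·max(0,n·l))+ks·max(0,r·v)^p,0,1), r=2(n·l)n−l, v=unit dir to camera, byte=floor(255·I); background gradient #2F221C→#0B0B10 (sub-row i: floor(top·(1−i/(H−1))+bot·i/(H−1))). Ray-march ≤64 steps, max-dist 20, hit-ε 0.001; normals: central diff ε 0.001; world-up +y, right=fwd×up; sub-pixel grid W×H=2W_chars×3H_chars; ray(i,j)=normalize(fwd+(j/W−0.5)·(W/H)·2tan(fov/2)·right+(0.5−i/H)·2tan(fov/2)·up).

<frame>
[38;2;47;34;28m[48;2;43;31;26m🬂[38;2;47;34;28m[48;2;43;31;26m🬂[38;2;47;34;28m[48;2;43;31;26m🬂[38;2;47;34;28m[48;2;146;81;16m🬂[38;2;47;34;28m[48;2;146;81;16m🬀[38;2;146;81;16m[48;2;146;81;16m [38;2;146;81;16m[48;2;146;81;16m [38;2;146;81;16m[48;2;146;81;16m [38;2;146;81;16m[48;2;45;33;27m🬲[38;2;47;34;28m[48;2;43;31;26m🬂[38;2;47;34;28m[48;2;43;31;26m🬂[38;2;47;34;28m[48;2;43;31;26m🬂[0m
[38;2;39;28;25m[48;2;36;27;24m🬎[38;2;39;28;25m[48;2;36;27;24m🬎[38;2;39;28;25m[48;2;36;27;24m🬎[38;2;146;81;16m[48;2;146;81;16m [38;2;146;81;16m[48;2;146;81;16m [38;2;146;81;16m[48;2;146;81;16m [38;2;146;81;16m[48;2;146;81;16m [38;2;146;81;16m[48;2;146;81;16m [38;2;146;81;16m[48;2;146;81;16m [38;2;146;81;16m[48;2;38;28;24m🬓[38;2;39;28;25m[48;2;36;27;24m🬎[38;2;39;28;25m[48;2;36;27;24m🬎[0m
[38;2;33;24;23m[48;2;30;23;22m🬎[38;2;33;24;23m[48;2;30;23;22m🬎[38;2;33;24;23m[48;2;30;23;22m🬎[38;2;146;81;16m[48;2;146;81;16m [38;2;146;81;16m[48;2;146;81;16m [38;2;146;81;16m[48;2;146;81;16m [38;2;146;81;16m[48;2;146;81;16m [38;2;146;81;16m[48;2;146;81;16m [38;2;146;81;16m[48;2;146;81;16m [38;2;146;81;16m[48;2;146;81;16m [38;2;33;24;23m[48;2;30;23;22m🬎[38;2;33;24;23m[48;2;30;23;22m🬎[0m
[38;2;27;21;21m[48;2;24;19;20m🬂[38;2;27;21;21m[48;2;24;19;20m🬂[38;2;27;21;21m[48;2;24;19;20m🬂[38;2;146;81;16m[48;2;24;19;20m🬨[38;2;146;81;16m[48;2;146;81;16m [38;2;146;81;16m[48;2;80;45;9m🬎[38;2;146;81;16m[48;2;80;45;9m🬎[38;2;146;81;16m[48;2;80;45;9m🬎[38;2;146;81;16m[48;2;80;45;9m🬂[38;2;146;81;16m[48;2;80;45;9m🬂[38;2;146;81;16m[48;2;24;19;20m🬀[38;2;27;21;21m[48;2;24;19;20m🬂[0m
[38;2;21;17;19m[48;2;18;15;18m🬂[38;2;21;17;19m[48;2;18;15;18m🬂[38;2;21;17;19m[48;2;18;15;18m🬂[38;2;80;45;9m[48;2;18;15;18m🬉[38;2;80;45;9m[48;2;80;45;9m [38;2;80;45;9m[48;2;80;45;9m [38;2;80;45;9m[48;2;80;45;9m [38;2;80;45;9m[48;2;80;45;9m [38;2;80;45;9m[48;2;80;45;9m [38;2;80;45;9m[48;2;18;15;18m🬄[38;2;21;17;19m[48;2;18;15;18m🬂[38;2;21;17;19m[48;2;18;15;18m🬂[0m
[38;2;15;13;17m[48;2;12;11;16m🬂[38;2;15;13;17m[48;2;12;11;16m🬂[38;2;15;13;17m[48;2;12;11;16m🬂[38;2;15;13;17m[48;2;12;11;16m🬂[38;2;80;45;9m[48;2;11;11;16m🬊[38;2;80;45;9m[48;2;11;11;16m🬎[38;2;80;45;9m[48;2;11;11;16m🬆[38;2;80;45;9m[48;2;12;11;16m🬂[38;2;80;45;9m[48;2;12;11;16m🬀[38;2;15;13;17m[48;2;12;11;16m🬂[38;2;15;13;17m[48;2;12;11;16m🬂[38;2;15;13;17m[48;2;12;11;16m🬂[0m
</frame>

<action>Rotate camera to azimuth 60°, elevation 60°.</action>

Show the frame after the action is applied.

<frame>
[38;2;47;34;28m[48;2;43;31;26m🬂[38;2;47;34;28m[48;2;43;31;26m🬂[38;2;44;32;27m[48;2;146;81;16m🬝[38;2;46;33;27m[48;2;146;81;16m🬆[38;2;47;34;28m[48;2;146;81;16m🬂[38;2;146;81;16m[48;2;146;81;16m [38;2;146;81;16m[48;2;146;81;16m [38;2;146;81;16m[48;2;47;34;28m🬺[38;2;146;81;16m[48;2;44;32;27m🬏[38;2;47;34;28m[48;2;43;31;26m🬂[38;2;47;34;28m[48;2;43;31;26m🬂[38;2;47;34;28m[48;2;43;31;26m🬂[0m
[38;2;39;28;25m[48;2;36;27;24m🬎[38;2;39;28;25m[48;2;36;27;24m🬎[38;2;146;81;16m[48;2;37;27;24m🬉[38;2;146;81;16m[48;2;146;81;16m [38;2;146;81;16m[48;2;146;81;16m [38;2;146;81;16m[48;2;146;81;16m [38;2;146;81;16m[48;2;146;81;16m [38;2;146;81;16m[48;2;146;81;16m [38;2;146;81;16m[48;2;146;81;16m [38;2;146;81;16m[48;2;39;28;25m🬱[38;2;39;28;25m[48;2;36;27;24m🬎[38;2;39;28;25m[48;2;36;27;24m🬎[0m
[38;2;33;24;23m[48;2;30;23;22m🬎[38;2;33;24;23m[48;2;30;23;22m🬎[38;2;33;24;23m[48;2;30;23;22m🬎[38;2;146;81;16m[48;2;31;23;22m🬨[38;2;146;81;16m[48;2;146;81;16m [38;2;146;81;16m[48;2;146;81;16m [38;2;146;81;16m[48;2;146;81;16m [38;2;146;81;16m[48;2;146;81;16m [38;2;146;81;16m[48;2;146;81;16m [38;2;146;81;16m[48;2;146;81;16m [38;2;146;81;16m[48;2;48;31;18m🬌[38;2;33;24;23m[48;2;30;23;22m🬎[0m
[38;2;27;21;21m[48;2;24;19;20m🬂[38;2;27;21;21m[48;2;24;19;20m🬂[38;2;27;21;21m[48;2;24;19;20m🬂[38;2;27;21;21m[48;2;24;19;20m🬂[38;2;146;81;16m[48;2;23;19;20m🬬[38;2;146;81;16m[48;2;146;81;16m [38;2;146;81;16m[48;2;146;81;16m [38;2;146;81;16m[48;2;80;45;9m🬝[38;2;146;81;16m[48;2;83;46;9m🬂[38;2;80;45;9m[48;2;23;19;20m🬝[38;2;80;45;9m[48;2;24;19;20m🬀[38;2;27;21;21m[48;2;24;19;20m🬂[0m
[38;2;21;17;19m[48;2;18;15;18m🬂[38;2;21;17;19m[48;2;18;15;18m🬂[38;2;21;17;19m[48;2;18;15;18m🬂[38;2;21;17;19m[48;2;18;15;18m🬂[38;2;25;14;2m[48;2;18;15;18m🬁[38;2;146;81;16m[48;2;80;45;9m🬆[38;2;146;81;16m[48;2;80;45;9m🬀[38;2;80;45;9m[48;2;80;45;9m [38;2;80;45;9m[48;2;17;15;18m🬝[38;2;80;45;9m[48;2;18;15;18m🬀[38;2;21;17;19m[48;2;18;15;18m🬂[38;2;21;17;19m[48;2;18;15;18m🬂[0m
[38;2;15;13;17m[48;2;12;11;16m🬂[38;2;15;13;17m[48;2;12;11;16m🬂[38;2;15;13;17m[48;2;12;11;16m🬂[38;2;15;13;17m[48;2;12;11;16m🬂[38;2;15;13;17m[48;2;12;11;16m🬂[38;2;80;45;9m[48;2;13;12;16m▐[38;2;80;45;9m[48;2;11;11;16m🬎[38;2;80;45;9m[48;2;12;11;16m🬀[38;2;15;13;17m[48;2;12;11;16m🬂[38;2;15;13;17m[48;2;12;11;16m🬂[38;2;15;13;17m[48;2;12;11;16m🬂[38;2;15;13;17m[48;2;12;11;16m🬂[0m
</frame>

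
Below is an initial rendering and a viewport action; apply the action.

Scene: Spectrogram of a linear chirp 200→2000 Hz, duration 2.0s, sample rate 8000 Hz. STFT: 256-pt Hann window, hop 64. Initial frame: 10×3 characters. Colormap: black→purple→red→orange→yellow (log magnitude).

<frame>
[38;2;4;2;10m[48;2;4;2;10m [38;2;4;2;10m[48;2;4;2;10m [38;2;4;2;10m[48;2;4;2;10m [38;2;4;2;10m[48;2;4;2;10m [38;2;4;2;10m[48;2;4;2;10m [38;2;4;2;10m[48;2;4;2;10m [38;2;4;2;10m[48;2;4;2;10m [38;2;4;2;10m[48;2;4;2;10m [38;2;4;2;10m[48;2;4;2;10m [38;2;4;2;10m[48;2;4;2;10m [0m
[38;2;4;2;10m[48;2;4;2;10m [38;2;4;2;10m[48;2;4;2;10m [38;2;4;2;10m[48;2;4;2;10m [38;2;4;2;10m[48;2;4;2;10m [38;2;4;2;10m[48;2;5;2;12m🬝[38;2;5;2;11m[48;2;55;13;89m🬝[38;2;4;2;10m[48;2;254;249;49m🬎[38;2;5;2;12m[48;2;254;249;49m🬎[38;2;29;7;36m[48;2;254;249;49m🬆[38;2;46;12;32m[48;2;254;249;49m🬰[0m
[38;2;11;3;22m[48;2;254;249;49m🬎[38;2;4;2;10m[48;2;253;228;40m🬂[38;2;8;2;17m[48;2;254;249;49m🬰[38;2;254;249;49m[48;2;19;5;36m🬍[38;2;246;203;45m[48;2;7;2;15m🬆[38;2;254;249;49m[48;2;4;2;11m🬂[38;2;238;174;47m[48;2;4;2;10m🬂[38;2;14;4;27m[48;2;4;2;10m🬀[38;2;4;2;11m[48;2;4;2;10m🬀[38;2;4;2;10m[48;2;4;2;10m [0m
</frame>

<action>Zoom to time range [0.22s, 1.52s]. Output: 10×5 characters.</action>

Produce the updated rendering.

<frame>
[38;2;4;2;10m[48;2;4;2;10m [38;2;4;2;10m[48;2;4;2;10m [38;2;4;2;10m[48;2;4;2;10m [38;2;4;2;10m[48;2;4;2;10m [38;2;4;2;10m[48;2;4;2;10m [38;2;4;2;10m[48;2;4;2;10m [38;2;4;2;10m[48;2;4;2;10m [38;2;4;2;10m[48;2;4;2;10m [38;2;4;2;10m[48;2;4;2;10m [38;2;4;2;10m[48;2;4;2;10m [0m
[38;2;4;2;10m[48;2;4;2;10m [38;2;4;2;10m[48;2;4;2;10m [38;2;4;2;10m[48;2;4;2;10m [38;2;4;2;10m[48;2;4;2;10m [38;2;4;2;10m[48;2;4;2;10m [38;2;4;2;10m[48;2;4;2;10m [38;2;4;2;10m[48;2;4;2;10m [38;2;4;2;10m[48;2;4;2;10m [38;2;4;2;10m[48;2;4;2;10m [38;2;4;2;10m[48;2;4;2;10m [0m
[38;2;4;2;10m[48;2;4;2;10m [38;2;4;2;10m[48;2;4;2;10m [38;2;4;2;10m[48;2;4;2;10m [38;2;4;2;10m[48;2;4;2;10m [38;2;4;2;10m[48;2;4;2;10m [38;2;4;2;10m[48;2;4;2;10m [38;2;4;2;10m[48;2;4;2;10m [38;2;4;2;10m[48;2;4;2;11m🬝[38;2;4;2;10m[48;2;7;2;15m🬝[38;2;6;2;13m[48;2;45;10;79m🬝[0m
[38;2;4;2;10m[48;2;5;2;11m🬝[38;2;4;2;10m[48;2;7;2;15m🬝[38;2;6;2;13m[48;2;81;19;88m🬝[38;2;4;2;11m[48;2;254;245;47m🬎[38;2;7;2;16m[48;2;254;249;49m🬎[38;2;29;7;37m[48;2;254;246;48m🬆[38;2;20;4;36m[48;2;253;234;43m🬡[38;2;253;228;41m[48;2;16;4;31m🬍[38;2;254;248;48m[48;2;32;8;36m🬆[38;2;254;249;49m[48;2;7;2;15m🬂[0m
[38;2;240;192;53m[48;2;13;3;26m🬍[38;2;246;211;48m[48;2;4;2;11m🬎[38;2;254;249;49m[48;2;10;3;21m🬂[38;2;253;226;40m[48;2;4;2;11m🬂[38;2;40;9;70m[48;2;5;2;13m🬀[38;2;7;2;15m[48;2;4;2;10m🬀[38;2;4;2;11m[48;2;4;2;10m🬀[38;2;4;2;10m[48;2;4;2;10m [38;2;4;2;10m[48;2;4;2;10m [38;2;4;2;10m[48;2;4;2;10m [0m
</frame>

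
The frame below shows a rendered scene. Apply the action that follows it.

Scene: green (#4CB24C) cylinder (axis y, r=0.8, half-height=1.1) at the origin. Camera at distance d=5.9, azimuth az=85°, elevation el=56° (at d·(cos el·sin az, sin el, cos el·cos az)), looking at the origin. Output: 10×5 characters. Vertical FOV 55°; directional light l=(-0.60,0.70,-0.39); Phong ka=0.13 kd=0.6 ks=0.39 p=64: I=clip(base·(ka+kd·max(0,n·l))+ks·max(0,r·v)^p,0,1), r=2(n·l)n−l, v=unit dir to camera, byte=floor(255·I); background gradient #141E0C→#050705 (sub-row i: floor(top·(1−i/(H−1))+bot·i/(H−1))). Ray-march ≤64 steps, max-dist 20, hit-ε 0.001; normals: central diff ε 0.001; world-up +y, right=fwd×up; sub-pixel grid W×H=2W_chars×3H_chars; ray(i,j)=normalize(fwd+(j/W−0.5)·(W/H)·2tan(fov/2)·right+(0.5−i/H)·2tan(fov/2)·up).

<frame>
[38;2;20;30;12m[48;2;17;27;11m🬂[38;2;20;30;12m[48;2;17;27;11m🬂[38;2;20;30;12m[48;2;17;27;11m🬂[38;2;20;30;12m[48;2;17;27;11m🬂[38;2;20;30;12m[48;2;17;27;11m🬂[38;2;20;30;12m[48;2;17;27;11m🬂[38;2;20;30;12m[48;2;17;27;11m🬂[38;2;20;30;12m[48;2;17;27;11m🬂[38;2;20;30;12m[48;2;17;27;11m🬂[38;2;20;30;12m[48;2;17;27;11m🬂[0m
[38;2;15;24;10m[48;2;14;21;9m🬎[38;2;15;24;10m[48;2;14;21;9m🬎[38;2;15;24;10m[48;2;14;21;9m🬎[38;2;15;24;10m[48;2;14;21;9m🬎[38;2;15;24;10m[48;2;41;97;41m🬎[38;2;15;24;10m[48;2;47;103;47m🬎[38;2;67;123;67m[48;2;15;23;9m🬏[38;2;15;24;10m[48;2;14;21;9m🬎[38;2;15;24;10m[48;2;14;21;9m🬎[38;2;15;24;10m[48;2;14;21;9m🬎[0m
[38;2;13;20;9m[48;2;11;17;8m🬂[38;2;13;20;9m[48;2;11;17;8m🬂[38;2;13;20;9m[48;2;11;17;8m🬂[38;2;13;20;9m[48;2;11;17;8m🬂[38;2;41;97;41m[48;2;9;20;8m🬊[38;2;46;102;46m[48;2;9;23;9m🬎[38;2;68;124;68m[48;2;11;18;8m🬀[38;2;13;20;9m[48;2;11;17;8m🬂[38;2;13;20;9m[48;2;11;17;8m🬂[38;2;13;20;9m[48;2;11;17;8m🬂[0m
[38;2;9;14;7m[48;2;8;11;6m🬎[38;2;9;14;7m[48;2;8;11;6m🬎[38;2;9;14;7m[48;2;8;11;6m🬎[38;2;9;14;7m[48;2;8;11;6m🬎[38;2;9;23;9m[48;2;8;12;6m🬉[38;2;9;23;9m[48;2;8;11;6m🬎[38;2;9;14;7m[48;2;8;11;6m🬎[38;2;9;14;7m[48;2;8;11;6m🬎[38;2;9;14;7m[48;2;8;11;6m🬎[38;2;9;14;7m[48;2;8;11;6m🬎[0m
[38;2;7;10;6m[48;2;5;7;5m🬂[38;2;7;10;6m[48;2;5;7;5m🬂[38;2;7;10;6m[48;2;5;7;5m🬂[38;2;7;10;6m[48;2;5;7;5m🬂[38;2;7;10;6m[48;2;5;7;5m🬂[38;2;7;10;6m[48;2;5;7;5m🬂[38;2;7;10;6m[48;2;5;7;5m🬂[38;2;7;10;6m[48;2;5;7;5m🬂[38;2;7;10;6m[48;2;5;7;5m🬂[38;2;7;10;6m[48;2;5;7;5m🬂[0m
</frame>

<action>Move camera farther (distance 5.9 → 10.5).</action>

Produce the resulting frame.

<frame>
[38;2;20;30;12m[48;2;17;27;11m🬂[38;2;20;30;12m[48;2;17;27;11m🬂[38;2;20;30;12m[48;2;17;27;11m🬂[38;2;20;30;12m[48;2;17;27;11m🬂[38;2;20;30;12m[48;2;17;27;11m🬂[38;2;20;30;12m[48;2;17;27;11m🬂[38;2;20;30;12m[48;2;17;27;11m🬂[38;2;20;30;12m[48;2;17;27;11m🬂[38;2;20;30;12m[48;2;17;27;11m🬂[38;2;20;30;12m[48;2;17;27;11m🬂[0m
[38;2;15;24;10m[48;2;14;21;9m🬎[38;2;15;24;10m[48;2;14;21;9m🬎[38;2;15;24;10m[48;2;14;21;9m🬎[38;2;15;24;10m[48;2;14;21;9m🬎[38;2;15;24;10m[48;2;14;21;9m🬎[38;2;15;24;10m[48;2;14;21;9m🬎[38;2;15;24;10m[48;2;14;21;9m🬎[38;2;15;24;10m[48;2;14;21;9m🬎[38;2;15;24;10m[48;2;14;21;9m🬎[38;2;15;24;10m[48;2;14;21;9m🬎[0m
[38;2;13;20;9m[48;2;11;17;8m🬂[38;2;13;20;9m[48;2;11;17;8m🬂[38;2;13;20;9m[48;2;11;17;8m🬂[38;2;13;20;9m[48;2;11;17;8m🬂[38;2;42;98;42m[48;2;11;19;8m🬇[38;2;11;23;9m[48;2;45;101;45m🬯[38;2;13;20;9m[48;2;11;17;8m🬂[38;2;13;20;9m[48;2;11;17;8m🬂[38;2;13;20;9m[48;2;11;17;8m🬂[38;2;13;20;9m[48;2;11;17;8m🬂[0m
[38;2;9;14;7m[48;2;8;11;6m🬎[38;2;9;14;7m[48;2;8;11;6m🬎[38;2;9;14;7m[48;2;8;11;6m🬎[38;2;9;14;7m[48;2;8;11;6m🬎[38;2;9;14;7m[48;2;8;11;6m🬎[38;2;9;23;9m[48;2;8;12;6m🬀[38;2;9;14;7m[48;2;8;11;6m🬎[38;2;9;14;7m[48;2;8;11;6m🬎[38;2;9;14;7m[48;2;8;11;6m🬎[38;2;9;14;7m[48;2;8;11;6m🬎[0m
[38;2;7;10;6m[48;2;5;7;5m🬂[38;2;7;10;6m[48;2;5;7;5m🬂[38;2;7;10;6m[48;2;5;7;5m🬂[38;2;7;10;6m[48;2;5;7;5m🬂[38;2;7;10;6m[48;2;5;7;5m🬂[38;2;7;10;6m[48;2;5;7;5m🬂[38;2;7;10;6m[48;2;5;7;5m🬂[38;2;7;10;6m[48;2;5;7;5m🬂[38;2;7;10;6m[48;2;5;7;5m🬂[38;2;7;10;6m[48;2;5;7;5m🬂[0m
</frame>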